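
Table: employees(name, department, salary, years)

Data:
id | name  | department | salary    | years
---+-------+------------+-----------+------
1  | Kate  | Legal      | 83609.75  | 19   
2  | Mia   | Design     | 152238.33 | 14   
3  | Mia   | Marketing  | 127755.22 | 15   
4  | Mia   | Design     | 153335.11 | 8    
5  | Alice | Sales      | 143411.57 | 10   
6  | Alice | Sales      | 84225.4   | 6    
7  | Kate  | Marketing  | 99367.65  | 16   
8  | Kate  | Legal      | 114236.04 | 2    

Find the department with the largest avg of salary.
SELECT department, AVG(salary) as val
FROM employees
GROUP BY department
ORDER BY val DESC
LIMIT 1

Result: Design with avg(salary) = 152786.72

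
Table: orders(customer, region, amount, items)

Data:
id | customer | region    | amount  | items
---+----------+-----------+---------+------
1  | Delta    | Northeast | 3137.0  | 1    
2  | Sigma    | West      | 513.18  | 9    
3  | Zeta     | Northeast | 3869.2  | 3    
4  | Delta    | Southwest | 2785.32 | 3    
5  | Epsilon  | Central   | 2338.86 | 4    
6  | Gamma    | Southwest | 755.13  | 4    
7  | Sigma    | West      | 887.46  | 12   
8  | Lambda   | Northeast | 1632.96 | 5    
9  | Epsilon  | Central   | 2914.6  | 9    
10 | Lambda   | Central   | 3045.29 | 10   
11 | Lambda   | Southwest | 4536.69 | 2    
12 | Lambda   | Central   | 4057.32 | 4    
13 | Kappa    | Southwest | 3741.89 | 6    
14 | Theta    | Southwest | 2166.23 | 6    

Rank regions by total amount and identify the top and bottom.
SELECT region, SUM(amount)
FROM orders
GROUP BY region
ORDER BY SUM(amount)

All groups:
  West: 1400.64
  Northeast: 8639.16
  Central: 12356.07
  Southwest: 13985.26

Highest: Southwest (13985.26)
Lowest: West (1400.64)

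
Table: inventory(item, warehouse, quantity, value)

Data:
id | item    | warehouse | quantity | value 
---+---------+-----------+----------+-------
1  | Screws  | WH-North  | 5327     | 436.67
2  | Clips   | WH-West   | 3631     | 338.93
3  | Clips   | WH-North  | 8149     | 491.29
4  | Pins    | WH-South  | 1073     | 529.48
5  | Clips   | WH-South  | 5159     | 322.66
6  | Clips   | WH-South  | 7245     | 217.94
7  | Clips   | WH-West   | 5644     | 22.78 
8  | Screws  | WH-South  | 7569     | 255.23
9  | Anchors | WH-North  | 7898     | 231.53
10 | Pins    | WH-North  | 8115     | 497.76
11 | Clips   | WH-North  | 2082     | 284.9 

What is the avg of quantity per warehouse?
SELECT warehouse, AVG(quantity) as result
FROM inventory
GROUP BY warehouse

Result:
  WH-North: 6314.20
  WH-South: 5261.50
  WH-West: 4637.50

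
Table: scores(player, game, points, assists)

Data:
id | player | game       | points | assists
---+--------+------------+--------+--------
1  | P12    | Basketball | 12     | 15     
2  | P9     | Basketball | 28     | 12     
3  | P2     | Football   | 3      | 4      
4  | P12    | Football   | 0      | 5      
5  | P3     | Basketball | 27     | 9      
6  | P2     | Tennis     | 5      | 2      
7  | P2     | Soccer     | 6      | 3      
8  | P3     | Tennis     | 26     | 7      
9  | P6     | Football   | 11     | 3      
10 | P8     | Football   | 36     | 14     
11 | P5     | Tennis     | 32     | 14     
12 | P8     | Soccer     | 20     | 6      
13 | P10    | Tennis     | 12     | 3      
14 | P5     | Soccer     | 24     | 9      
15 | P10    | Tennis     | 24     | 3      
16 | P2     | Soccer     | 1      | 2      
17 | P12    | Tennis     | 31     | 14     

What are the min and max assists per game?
SELECT game, MIN(assists), MAX(assists)
FROM scores
GROUP BY game

Result:
  Basketball: min=9, max=15
  Football: min=3, max=14
  Soccer: min=2, max=9
  Tennis: min=2, max=14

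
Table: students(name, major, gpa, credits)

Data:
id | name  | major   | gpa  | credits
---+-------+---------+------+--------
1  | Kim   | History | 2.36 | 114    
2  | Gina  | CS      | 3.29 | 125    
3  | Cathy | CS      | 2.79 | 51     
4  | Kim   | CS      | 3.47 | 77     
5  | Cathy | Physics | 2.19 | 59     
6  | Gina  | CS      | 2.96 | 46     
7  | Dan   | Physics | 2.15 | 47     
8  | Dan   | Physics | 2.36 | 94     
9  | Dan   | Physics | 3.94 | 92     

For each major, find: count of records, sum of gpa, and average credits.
SELECT major,
       COUNT(*) as cnt,
       SUM(gpa) as total_gpa,
       AVG(credits) as avg_credits
FROM students
GROUP BY major

Result:
  CS: 4 records, 12.51 total gpa, 74.75 avg credits
  History: 1 records, 2.36 total gpa, 114.00 avg credits
  Physics: 4 records, 10.64 total gpa, 73.00 avg credits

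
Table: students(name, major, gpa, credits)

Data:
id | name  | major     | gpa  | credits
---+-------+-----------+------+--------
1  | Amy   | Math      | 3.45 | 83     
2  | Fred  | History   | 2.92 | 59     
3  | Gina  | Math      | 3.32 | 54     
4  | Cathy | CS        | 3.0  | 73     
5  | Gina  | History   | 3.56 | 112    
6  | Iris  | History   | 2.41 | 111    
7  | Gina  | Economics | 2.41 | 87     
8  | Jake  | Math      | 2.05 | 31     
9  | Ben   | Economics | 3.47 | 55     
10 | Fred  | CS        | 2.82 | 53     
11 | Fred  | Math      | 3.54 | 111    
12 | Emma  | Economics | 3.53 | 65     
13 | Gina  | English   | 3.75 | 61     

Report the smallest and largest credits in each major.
SELECT major, MIN(credits), MAX(credits)
FROM students
GROUP BY major

Result:
  CS: min=53, max=73
  Economics: min=55, max=87
  English: min=61, max=61
  History: min=59, max=112
  Math: min=31, max=111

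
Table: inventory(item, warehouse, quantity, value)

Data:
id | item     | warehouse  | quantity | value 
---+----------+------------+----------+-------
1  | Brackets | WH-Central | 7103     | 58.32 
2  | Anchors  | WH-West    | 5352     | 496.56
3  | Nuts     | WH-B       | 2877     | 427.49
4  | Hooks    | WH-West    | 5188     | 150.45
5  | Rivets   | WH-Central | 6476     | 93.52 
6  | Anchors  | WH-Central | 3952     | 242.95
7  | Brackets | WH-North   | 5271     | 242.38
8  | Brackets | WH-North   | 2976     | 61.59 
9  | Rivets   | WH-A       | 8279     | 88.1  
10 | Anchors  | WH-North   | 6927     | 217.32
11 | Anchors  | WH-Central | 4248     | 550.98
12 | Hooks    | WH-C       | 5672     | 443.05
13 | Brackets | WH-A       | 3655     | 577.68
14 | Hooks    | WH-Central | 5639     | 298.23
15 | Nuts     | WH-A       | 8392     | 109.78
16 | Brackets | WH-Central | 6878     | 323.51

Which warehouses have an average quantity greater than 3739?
SELECT warehouse, AVG(quantity)
FROM inventory
GROUP BY warehouse
HAVING AVG(quantity) > 3739

Result:
  WH-A: avg=6775.33
  WH-C: avg=5672.00
  WH-Central: avg=5716.00
  WH-North: avg=5058.00
  WH-West: avg=5270.00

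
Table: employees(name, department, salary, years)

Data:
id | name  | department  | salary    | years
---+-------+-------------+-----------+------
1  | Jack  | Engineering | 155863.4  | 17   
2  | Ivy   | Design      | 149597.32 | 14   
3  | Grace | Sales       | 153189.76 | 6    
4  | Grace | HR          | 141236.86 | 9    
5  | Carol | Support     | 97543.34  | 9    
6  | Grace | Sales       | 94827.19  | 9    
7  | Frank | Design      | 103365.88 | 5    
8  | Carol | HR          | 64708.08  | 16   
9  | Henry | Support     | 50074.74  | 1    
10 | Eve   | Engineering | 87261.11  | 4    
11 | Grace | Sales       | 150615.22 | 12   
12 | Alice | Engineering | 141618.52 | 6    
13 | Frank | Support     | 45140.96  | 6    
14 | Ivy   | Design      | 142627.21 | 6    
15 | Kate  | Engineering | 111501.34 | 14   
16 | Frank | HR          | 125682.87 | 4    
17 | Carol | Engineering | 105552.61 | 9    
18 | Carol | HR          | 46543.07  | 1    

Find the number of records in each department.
SELECT department, COUNT(*) as count
FROM employees
GROUP BY department

Result:
  Design: 3
  Engineering: 5
  HR: 4
  Sales: 3
  Support: 3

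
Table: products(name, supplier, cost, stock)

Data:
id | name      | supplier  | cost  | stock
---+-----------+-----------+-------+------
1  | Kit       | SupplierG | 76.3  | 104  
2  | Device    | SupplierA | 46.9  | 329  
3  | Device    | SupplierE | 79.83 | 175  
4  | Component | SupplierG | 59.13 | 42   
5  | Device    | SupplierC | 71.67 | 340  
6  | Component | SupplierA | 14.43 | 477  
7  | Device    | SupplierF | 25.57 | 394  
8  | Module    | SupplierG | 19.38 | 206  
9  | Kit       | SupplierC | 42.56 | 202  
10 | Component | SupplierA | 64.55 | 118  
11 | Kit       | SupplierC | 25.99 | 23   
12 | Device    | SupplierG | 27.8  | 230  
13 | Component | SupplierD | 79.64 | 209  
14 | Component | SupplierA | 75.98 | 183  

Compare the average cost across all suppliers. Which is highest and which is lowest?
SELECT supplier, AVG(cost)
FROM products
GROUP BY supplier
ORDER BY AVG(cost)

All groups:
  SupplierF: 25.57
  SupplierG: 45.65
  SupplierC: 46.74
  SupplierA: 50.47
  SupplierD: 79.64
  SupplierE: 79.83

Highest: SupplierE (79.83)
Lowest: SupplierF (25.57)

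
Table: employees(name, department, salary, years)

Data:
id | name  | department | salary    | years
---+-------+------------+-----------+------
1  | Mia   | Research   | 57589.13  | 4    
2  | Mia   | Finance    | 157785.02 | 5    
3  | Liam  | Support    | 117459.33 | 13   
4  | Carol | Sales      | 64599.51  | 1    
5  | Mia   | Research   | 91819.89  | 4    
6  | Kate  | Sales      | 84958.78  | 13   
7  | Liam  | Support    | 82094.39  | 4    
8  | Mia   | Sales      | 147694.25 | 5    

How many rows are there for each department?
SELECT department, COUNT(*) as count
FROM employees
GROUP BY department

Result:
  Finance: 1
  Research: 2
  Sales: 3
  Support: 2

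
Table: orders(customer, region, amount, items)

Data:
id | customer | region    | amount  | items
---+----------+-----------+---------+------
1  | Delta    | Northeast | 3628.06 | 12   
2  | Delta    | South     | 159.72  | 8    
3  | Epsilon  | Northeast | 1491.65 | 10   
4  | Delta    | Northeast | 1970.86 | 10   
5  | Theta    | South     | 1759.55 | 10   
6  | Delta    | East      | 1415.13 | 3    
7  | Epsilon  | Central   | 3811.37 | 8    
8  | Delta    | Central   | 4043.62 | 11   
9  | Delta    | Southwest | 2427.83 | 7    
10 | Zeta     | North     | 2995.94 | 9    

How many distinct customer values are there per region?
SELECT region, COUNT(DISTINCT customer)
FROM orders
GROUP BY region

Result:
  Central: 2 distinct
  East: 1 distinct
  North: 1 distinct
  Northeast: 2 distinct
  South: 2 distinct
  Southwest: 1 distinct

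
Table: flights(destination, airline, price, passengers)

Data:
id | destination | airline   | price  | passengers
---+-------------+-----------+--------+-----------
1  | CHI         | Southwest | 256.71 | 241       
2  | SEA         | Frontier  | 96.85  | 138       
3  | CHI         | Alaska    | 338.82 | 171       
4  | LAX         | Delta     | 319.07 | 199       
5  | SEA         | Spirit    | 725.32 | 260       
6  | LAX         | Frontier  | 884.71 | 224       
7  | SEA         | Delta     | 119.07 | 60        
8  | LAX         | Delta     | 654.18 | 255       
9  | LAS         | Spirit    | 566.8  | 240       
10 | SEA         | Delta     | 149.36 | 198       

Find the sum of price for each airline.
SELECT airline, SUM(price) as result
FROM flights
GROUP BY airline

Result:
  Alaska: 338.82
  Delta: 1241.68
  Frontier: 981.56
  Southwest: 256.71
  Spirit: 1292.12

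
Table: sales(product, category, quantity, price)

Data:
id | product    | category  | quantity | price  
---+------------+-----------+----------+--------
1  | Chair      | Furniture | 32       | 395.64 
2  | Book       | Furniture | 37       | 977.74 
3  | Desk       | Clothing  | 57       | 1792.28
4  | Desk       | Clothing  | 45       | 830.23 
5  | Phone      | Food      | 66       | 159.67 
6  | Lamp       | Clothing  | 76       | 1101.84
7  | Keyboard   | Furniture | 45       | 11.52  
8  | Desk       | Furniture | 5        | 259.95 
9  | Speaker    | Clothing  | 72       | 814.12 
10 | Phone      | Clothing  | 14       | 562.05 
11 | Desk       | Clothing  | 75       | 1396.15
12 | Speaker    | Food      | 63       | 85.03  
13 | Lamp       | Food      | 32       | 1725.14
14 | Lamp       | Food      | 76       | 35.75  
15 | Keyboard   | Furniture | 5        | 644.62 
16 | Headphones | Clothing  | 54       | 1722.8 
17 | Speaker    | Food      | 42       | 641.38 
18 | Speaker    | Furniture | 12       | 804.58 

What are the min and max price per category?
SELECT category, MIN(price), MAX(price)
FROM sales
GROUP BY category

Result:
  Clothing: min=562.05, max=1792.28
  Food: min=35.75, max=1725.14
  Furniture: min=11.52, max=977.74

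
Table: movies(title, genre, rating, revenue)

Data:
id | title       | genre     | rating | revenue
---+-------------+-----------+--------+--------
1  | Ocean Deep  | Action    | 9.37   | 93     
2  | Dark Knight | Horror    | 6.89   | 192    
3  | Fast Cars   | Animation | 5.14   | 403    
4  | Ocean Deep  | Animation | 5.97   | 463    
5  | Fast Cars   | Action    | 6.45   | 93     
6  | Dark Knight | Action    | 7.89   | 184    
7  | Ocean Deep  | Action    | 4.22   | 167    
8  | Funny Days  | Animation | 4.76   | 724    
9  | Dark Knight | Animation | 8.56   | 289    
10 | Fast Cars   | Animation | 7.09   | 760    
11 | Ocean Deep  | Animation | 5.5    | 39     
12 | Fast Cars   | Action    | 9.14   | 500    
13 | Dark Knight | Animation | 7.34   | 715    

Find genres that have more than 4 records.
SELECT genre, COUNT(*) as cnt
FROM movies
GROUP BY genre
HAVING COUNT(*) > 4

Result:
  Action: 5
  Animation: 7

Note: HAVING filters groups after aggregation, WHERE filters rows before.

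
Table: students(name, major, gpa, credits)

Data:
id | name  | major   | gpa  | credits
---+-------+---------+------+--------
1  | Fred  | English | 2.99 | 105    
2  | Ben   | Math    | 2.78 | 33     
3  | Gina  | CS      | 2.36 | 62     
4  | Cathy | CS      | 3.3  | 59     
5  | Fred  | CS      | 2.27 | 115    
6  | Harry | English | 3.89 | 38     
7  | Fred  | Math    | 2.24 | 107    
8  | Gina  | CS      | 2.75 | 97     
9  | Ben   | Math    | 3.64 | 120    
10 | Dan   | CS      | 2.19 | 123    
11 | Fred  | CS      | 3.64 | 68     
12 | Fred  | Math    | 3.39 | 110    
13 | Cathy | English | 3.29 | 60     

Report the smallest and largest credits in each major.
SELECT major, MIN(credits), MAX(credits)
FROM students
GROUP BY major

Result:
  CS: min=59, max=123
  English: min=38, max=105
  Math: min=33, max=120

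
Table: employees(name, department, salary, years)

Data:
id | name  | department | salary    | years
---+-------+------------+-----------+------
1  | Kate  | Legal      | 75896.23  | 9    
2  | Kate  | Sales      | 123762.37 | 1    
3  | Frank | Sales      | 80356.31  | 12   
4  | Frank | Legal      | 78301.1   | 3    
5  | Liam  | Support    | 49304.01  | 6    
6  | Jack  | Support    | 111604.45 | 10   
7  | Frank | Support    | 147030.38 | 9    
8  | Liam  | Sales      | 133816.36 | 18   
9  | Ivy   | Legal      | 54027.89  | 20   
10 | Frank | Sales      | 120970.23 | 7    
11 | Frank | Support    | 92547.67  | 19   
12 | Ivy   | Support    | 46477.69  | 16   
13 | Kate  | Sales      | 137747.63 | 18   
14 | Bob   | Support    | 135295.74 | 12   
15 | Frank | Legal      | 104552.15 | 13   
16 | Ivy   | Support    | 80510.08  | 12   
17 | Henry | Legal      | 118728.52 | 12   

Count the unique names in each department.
SELECT department, COUNT(DISTINCT name)
FROM employees
GROUP BY department

Result:
  Legal: 4 distinct
  Sales: 3 distinct
  Support: 5 distinct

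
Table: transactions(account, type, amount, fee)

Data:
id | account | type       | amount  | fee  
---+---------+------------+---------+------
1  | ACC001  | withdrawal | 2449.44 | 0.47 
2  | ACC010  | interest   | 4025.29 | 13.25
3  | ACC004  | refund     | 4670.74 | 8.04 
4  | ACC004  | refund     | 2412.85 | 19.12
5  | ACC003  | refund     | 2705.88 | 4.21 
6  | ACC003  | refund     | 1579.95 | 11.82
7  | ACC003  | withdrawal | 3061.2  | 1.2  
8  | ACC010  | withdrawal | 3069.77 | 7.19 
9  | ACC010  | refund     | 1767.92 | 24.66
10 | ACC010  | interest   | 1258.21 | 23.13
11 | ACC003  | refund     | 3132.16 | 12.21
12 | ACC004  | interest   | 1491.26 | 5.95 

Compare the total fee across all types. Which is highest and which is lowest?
SELECT type, SUM(fee)
FROM transactions
GROUP BY type
ORDER BY SUM(fee)

All groups:
  withdrawal: 8.86
  interest: 42.33
  refund: 80.06

Highest: refund (80.06)
Lowest: withdrawal (8.86)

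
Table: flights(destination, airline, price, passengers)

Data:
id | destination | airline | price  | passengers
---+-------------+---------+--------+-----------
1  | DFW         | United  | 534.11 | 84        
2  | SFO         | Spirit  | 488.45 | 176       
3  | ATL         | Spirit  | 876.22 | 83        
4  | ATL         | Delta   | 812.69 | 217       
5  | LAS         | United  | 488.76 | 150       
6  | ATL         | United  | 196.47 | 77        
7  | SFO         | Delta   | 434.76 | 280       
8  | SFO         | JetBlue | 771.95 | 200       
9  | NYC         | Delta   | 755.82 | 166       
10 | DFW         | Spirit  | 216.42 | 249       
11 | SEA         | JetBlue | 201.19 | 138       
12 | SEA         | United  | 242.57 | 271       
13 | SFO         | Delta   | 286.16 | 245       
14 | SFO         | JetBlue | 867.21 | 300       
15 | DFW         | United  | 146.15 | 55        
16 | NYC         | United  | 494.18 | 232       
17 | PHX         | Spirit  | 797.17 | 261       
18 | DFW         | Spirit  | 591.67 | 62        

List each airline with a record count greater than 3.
SELECT airline, COUNT(*) as cnt
FROM flights
GROUP BY airline
HAVING COUNT(*) > 3

Result:
  Delta: 4
  Spirit: 5
  United: 6

Note: HAVING filters groups after aggregation, WHERE filters rows before.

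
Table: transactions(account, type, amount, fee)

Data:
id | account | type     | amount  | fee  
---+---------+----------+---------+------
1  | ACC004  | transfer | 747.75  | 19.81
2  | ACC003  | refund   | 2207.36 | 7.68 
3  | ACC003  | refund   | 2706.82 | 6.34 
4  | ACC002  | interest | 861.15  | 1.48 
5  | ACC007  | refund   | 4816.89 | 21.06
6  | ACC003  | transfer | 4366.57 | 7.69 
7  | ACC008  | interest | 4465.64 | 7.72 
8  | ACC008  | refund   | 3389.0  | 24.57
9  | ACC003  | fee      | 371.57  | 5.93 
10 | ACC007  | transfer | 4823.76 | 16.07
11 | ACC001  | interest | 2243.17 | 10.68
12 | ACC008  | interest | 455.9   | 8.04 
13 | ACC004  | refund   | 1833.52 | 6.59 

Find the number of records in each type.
SELECT type, COUNT(*) as count
FROM transactions
GROUP BY type

Result:
  fee: 1
  interest: 4
  refund: 5
  transfer: 3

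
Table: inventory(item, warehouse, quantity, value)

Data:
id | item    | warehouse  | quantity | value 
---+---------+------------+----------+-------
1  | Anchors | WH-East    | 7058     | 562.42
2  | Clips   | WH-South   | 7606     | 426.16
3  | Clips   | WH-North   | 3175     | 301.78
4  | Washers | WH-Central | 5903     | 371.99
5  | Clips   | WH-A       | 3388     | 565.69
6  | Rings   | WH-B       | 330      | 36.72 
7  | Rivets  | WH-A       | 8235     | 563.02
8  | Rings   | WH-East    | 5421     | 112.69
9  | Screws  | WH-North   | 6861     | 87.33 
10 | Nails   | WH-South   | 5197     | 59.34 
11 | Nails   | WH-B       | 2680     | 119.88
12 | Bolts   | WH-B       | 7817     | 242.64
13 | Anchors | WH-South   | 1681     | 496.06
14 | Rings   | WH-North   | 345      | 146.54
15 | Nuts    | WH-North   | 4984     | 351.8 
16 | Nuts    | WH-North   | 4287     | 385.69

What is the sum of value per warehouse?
SELECT warehouse, SUM(value) as result
FROM inventory
GROUP BY warehouse

Result:
  WH-A: 1128.71
  WH-B: 399.24
  WH-Central: 371.99
  WH-East: 675.11
  WH-North: 1273.14
  WH-South: 981.56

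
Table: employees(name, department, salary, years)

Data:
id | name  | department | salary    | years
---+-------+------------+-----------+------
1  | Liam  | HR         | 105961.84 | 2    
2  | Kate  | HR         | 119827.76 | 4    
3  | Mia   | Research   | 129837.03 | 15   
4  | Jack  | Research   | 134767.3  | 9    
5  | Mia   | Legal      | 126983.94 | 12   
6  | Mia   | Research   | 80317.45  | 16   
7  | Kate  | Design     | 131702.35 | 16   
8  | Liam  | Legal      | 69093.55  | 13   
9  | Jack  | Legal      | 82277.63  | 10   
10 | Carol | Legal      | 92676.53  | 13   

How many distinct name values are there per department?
SELECT department, COUNT(DISTINCT name)
FROM employees
GROUP BY department

Result:
  Design: 1 distinct
  HR: 2 distinct
  Legal: 4 distinct
  Research: 2 distinct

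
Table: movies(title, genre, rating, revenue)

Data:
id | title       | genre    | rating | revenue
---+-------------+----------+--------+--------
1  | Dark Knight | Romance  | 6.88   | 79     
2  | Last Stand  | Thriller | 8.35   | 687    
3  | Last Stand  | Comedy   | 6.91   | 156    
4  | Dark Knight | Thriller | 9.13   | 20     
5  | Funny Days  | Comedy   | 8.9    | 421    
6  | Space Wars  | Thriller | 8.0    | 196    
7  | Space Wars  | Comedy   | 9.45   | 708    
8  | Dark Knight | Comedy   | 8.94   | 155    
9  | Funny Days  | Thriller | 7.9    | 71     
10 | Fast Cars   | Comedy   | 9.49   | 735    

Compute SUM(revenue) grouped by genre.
SELECT genre, SUM(revenue) as result
FROM movies
GROUP BY genre

Result:
  Comedy: 2175
  Romance: 79
  Thriller: 974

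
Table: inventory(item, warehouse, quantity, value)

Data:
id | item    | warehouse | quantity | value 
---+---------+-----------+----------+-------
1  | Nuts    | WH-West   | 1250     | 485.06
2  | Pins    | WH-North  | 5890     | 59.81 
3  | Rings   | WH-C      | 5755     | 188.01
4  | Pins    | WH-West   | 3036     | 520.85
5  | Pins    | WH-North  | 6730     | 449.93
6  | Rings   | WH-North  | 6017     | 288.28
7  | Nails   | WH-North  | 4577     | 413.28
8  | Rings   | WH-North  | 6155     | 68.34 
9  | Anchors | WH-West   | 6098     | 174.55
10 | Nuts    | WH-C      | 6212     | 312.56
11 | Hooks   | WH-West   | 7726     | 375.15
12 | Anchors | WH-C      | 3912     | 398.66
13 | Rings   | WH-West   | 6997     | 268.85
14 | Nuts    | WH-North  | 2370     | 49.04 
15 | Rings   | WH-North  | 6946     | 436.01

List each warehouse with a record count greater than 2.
SELECT warehouse, COUNT(*) as cnt
FROM inventory
GROUP BY warehouse
HAVING COUNT(*) > 2

Result:
  WH-C: 3
  WH-North: 7
  WH-West: 5

Note: HAVING filters groups after aggregation, WHERE filters rows before.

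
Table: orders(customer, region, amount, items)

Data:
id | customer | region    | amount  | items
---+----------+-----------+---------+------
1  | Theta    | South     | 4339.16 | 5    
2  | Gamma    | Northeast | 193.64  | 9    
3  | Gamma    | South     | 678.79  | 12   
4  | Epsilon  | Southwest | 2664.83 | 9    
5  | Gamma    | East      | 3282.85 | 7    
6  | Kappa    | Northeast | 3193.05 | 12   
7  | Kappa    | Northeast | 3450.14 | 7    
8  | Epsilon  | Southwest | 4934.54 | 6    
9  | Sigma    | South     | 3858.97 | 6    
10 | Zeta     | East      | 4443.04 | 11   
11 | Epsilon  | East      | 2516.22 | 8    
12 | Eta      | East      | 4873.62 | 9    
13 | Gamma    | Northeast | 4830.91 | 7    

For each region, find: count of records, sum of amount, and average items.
SELECT region,
       COUNT(*) as cnt,
       SUM(amount) as total_amount,
       AVG(items) as avg_items
FROM orders
GROUP BY region

Result:
  East: 4 records, 15115.73 total amount, 8.75 avg items
  Northeast: 4 records, 11667.74 total amount, 8.75 avg items
  South: 3 records, 8876.92 total amount, 7.67 avg items
  Southwest: 2 records, 7599.37 total amount, 7.50 avg items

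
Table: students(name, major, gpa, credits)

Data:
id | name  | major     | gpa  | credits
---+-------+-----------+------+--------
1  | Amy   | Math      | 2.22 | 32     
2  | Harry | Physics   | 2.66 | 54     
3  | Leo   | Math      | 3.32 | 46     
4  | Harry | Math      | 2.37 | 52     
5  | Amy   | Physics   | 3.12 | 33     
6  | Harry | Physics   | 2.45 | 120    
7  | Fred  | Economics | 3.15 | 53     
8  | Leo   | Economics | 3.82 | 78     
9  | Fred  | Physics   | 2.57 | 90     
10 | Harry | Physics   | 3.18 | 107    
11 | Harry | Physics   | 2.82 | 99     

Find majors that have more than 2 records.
SELECT major, COUNT(*) as cnt
FROM students
GROUP BY major
HAVING COUNT(*) > 2

Result:
  Math: 3
  Physics: 6

Note: HAVING filters groups after aggregation, WHERE filters rows before.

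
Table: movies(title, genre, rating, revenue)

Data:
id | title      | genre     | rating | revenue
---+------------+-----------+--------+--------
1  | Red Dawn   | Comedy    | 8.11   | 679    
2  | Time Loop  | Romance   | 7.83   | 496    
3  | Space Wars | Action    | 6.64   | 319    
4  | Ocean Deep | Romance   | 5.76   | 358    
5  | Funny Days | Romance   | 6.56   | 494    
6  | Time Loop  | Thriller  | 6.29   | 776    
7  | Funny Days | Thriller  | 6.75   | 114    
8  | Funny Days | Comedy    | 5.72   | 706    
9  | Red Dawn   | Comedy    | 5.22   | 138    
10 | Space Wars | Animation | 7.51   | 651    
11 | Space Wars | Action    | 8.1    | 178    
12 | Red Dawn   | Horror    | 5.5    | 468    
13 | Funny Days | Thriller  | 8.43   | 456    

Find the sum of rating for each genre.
SELECT genre, SUM(rating) as result
FROM movies
GROUP BY genre

Result:
  Action: 14.74
  Animation: 7.51
  Comedy: 19.05
  Horror: 5.50
  Romance: 20.15
  Thriller: 21.47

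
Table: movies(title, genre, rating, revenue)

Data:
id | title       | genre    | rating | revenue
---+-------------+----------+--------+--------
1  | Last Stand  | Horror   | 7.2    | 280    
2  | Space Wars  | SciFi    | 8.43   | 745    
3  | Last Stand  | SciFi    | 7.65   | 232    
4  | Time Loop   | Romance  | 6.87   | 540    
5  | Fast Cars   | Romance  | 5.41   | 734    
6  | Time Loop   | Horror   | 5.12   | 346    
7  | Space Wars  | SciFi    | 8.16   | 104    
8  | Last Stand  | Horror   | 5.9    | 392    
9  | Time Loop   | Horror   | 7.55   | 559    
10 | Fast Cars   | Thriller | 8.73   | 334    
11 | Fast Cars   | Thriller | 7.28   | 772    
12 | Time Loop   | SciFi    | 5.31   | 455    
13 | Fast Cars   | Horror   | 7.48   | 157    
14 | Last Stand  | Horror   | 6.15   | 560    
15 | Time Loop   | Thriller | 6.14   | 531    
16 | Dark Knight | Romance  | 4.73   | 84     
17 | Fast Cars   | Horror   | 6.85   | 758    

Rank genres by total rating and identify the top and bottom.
SELECT genre, SUM(rating)
FROM movies
GROUP BY genre
ORDER BY SUM(rating)

All groups:
  Romance: 17.01
  Thriller: 22.15
  SciFi: 29.55
  Horror: 46.25

Highest: Horror (46.25)
Lowest: Romance (17.01)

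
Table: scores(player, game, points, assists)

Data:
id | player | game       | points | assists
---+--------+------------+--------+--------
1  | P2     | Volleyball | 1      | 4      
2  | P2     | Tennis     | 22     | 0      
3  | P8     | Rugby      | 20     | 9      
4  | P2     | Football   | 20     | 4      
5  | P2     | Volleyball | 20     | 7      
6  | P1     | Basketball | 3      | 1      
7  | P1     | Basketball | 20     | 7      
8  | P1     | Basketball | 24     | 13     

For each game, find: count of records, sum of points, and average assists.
SELECT game,
       COUNT(*) as cnt,
       SUM(points) as total_points,
       AVG(assists) as avg_assists
FROM scores
GROUP BY game

Result:
  Basketball: 3 records, 47 total points, 7.00 avg assists
  Football: 1 records, 20 total points, 4.00 avg assists
  Rugby: 1 records, 20 total points, 9.00 avg assists
  Tennis: 1 records, 22 total points, 0.00 avg assists
  Volleyball: 2 records, 21 total points, 5.50 avg assists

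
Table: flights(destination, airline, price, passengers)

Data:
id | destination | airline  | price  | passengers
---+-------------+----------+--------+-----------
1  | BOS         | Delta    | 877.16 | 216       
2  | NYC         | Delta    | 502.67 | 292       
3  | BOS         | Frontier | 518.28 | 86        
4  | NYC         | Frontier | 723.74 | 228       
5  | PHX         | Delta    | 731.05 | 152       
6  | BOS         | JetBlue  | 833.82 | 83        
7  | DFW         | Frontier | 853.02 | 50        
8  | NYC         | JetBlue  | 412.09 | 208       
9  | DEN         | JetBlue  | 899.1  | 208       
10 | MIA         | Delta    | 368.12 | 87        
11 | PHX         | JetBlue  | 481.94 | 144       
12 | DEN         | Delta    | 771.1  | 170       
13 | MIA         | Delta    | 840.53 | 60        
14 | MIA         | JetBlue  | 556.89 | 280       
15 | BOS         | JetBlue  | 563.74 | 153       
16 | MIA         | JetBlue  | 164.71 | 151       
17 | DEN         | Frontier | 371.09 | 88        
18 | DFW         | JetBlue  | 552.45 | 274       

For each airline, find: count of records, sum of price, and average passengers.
SELECT airline,
       COUNT(*) as cnt,
       SUM(price) as total_price,
       AVG(passengers) as avg_passengers
FROM flights
GROUP BY airline

Result:
  Delta: 6 records, 4090.63 total price, 162.83 avg passengers
  Frontier: 4 records, 2466.13 total price, 113.00 avg passengers
  JetBlue: 8 records, 4464.74 total price, 187.63 avg passengers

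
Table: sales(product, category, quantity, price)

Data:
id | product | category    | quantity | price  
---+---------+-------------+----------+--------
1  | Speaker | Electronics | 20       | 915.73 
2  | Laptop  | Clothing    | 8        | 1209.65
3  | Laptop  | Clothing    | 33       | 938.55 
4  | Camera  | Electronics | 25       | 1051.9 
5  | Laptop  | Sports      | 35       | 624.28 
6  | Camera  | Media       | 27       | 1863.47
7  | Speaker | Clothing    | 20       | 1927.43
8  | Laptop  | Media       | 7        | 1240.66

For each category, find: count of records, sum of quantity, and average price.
SELECT category,
       COUNT(*) as cnt,
       SUM(quantity) as total_quantity,
       AVG(price) as avg_price
FROM sales
GROUP BY category

Result:
  Clothing: 3 records, 61 total quantity, 1358.54 avg price
  Electronics: 2 records, 45 total quantity, 983.82 avg price
  Media: 2 records, 34 total quantity, 1552.07 avg price
  Sports: 1 records, 35 total quantity, 624.28 avg price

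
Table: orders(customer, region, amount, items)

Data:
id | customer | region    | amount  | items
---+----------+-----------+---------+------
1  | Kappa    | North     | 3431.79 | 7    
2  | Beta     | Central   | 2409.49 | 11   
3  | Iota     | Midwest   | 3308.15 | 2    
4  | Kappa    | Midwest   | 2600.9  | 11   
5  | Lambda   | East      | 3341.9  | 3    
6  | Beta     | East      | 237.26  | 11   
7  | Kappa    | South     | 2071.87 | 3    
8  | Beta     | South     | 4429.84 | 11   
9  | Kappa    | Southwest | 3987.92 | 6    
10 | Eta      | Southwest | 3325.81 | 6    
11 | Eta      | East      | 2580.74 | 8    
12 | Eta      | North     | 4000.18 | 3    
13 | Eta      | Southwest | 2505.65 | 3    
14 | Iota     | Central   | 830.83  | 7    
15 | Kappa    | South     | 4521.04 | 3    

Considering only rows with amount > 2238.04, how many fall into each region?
SELECT region, COUNT(*)
FROM orders
WHERE amount > 2238.04
GROUP BY region

Note: WHERE filters rows before grouping.

Result:
  Central: 1
  East: 2
  Midwest: 2
  North: 2
  South: 2
  Southwest: 3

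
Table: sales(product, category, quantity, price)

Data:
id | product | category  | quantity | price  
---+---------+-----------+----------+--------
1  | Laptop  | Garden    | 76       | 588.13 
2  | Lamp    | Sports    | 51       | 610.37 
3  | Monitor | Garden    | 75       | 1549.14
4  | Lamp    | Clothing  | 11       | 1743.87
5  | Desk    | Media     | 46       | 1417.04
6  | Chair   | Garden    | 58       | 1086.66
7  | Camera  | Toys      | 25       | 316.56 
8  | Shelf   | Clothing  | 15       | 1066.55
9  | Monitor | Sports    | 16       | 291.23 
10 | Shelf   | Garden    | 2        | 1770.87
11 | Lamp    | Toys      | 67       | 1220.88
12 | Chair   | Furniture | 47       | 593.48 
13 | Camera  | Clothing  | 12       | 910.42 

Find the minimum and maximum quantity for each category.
SELECT category, MIN(quantity), MAX(quantity)
FROM sales
GROUP BY category

Result:
  Clothing: min=11, max=15
  Furniture: min=47, max=47
  Garden: min=2, max=76
  Media: min=46, max=46
  Sports: min=16, max=51
  Toys: min=25, max=67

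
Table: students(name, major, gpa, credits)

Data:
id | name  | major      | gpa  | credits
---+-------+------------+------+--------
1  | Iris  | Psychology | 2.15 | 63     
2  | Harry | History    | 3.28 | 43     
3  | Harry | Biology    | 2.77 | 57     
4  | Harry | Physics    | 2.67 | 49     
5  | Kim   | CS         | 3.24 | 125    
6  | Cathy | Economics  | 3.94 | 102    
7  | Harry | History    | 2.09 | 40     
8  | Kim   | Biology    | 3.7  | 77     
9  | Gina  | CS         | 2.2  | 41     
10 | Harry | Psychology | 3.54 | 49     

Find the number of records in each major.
SELECT major, COUNT(*) as count
FROM students
GROUP BY major

Result:
  Biology: 2
  CS: 2
  Economics: 1
  History: 2
  Physics: 1
  Psychology: 2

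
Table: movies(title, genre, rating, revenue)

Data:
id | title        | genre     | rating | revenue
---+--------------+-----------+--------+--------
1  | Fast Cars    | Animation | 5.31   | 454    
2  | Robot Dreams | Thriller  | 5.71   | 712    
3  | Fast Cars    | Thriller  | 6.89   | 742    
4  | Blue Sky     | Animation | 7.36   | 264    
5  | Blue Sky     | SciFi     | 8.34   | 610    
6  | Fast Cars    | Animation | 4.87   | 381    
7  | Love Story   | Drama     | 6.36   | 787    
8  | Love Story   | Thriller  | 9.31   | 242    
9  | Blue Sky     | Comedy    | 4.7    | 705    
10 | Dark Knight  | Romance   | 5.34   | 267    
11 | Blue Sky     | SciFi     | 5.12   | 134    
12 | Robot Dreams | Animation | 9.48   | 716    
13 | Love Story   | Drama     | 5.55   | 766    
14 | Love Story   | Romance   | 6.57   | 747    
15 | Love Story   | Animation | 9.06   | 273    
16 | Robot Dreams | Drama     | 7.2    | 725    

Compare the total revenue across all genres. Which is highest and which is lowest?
SELECT genre, SUM(revenue)
FROM movies
GROUP BY genre
ORDER BY SUM(revenue)

All groups:
  Comedy: 705
  SciFi: 744
  Romance: 1014
  Thriller: 1696
  Animation: 2088
  Drama: 2278

Highest: Drama (2278)
Lowest: Comedy (705)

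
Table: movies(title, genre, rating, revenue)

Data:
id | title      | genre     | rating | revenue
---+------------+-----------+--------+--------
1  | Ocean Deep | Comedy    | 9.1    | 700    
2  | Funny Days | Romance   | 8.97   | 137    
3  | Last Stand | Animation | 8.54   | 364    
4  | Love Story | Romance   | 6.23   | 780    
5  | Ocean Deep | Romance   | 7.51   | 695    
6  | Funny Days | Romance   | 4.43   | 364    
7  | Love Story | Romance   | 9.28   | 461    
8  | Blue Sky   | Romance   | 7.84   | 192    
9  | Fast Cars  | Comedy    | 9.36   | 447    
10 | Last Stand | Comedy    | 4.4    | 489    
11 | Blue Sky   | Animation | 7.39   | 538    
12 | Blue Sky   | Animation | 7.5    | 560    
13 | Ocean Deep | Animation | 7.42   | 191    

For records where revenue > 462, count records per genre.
SELECT genre, COUNT(*)
FROM movies
WHERE revenue > 462
GROUP BY genre

Note: WHERE filters rows before grouping.

Result:
  Animation: 2
  Comedy: 2
  Romance: 2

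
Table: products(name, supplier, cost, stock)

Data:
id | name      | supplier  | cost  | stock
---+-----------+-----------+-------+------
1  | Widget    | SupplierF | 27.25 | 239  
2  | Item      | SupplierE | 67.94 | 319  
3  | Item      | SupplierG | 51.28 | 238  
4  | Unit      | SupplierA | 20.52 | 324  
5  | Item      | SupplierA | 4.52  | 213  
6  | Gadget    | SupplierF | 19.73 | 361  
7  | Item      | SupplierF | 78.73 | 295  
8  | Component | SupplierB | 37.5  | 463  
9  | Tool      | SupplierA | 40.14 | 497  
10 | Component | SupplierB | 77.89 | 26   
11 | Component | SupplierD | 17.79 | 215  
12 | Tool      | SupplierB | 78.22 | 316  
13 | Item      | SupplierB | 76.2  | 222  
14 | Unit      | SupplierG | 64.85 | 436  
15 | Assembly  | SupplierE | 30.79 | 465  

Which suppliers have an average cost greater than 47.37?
SELECT supplier, AVG(cost)
FROM products
GROUP BY supplier
HAVING AVG(cost) > 47.37

Result:
  SupplierB: avg=67.45
  SupplierE: avg=49.37
  SupplierG: avg=58.07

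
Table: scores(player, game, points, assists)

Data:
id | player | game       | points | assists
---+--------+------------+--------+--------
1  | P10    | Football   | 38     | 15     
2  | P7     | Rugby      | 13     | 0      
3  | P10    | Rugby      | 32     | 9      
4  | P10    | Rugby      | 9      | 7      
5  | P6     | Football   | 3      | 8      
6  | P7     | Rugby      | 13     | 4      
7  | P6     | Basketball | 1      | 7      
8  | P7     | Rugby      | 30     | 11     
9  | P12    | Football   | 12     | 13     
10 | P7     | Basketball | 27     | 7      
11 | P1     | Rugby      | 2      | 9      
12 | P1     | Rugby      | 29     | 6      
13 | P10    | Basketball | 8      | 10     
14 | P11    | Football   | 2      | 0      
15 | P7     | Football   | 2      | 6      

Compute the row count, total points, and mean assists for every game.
SELECT game,
       COUNT(*) as cnt,
       SUM(points) as total_points,
       AVG(assists) as avg_assists
FROM scores
GROUP BY game

Result:
  Basketball: 3 records, 36 total points, 8.00 avg assists
  Football: 5 records, 57 total points, 8.40 avg assists
  Rugby: 7 records, 128 total points, 6.57 avg assists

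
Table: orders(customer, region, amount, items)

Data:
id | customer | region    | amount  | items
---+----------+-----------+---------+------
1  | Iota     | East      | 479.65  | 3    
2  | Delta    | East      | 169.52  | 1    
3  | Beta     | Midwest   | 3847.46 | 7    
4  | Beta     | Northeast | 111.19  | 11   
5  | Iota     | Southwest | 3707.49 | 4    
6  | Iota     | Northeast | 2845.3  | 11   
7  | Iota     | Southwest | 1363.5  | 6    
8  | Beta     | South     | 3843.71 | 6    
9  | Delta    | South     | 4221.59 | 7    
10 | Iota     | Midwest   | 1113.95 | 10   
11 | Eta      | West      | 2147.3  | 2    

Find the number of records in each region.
SELECT region, COUNT(*) as count
FROM orders
GROUP BY region

Result:
  East: 2
  Midwest: 2
  Northeast: 2
  South: 2
  Southwest: 2
  West: 1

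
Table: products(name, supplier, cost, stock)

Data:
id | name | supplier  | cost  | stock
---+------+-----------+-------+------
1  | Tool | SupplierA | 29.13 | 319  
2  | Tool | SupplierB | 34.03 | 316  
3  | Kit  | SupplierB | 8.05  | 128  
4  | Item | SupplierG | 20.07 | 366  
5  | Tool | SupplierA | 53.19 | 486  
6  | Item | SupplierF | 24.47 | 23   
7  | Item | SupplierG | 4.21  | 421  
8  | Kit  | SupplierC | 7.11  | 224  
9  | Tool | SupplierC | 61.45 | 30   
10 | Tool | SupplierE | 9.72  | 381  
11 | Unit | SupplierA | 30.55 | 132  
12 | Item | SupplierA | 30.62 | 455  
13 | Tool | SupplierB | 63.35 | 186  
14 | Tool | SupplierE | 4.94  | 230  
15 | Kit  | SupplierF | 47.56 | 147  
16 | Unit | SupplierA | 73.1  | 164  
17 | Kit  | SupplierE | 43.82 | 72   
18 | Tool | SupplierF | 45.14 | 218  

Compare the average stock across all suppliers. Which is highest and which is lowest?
SELECT supplier, AVG(stock)
FROM products
GROUP BY supplier
ORDER BY AVG(stock)

All groups:
  SupplierC: 127.00
  SupplierF: 129.33
  SupplierB: 210.00
  SupplierE: 227.67
  SupplierA: 311.20
  SupplierG: 393.50

Highest: SupplierG (393.50)
Lowest: SupplierC (127.00)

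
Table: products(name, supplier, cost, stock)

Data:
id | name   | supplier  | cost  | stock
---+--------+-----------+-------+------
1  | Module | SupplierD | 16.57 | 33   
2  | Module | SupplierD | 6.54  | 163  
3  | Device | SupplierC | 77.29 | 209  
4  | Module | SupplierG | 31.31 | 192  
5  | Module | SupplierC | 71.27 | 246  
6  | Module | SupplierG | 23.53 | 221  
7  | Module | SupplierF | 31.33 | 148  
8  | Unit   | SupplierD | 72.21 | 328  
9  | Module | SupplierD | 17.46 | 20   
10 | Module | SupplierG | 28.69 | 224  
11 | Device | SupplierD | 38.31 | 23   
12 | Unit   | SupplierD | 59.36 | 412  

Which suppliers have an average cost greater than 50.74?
SELECT supplier, AVG(cost)
FROM products
GROUP BY supplier
HAVING AVG(cost) > 50.74

Result:
  SupplierC: avg=74.28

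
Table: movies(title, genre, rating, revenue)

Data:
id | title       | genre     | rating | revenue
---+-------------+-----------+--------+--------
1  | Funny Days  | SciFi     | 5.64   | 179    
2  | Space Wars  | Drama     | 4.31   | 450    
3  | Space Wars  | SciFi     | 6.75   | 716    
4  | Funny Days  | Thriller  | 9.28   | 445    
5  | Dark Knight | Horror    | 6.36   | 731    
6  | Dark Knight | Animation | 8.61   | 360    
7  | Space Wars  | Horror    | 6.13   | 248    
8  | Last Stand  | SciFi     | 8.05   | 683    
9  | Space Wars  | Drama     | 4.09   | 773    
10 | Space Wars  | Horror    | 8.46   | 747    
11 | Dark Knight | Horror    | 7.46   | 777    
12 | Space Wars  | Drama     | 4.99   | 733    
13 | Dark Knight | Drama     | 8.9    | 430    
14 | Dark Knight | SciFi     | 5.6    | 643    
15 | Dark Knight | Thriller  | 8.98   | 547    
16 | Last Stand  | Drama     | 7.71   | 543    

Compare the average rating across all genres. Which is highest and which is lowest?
SELECT genre, AVG(rating)
FROM movies
GROUP BY genre
ORDER BY AVG(rating)

All groups:
  Drama: 6.00
  SciFi: 6.51
  Horror: 7.10
  Animation: 8.61
  Thriller: 9.13

Highest: Thriller (9.13)
Lowest: Drama (6.00)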